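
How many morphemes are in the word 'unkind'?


Decomposition: un- (prefix) + kind (root) = 2 morpheme(s)

2 morphemes


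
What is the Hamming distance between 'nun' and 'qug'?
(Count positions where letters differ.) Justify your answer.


Alignment:
Position 1: 'n' vs 'q' = DIFFER
Position 2: 'u' vs 'u' = match
Position 3: 'n' vs 'g' = DIFFER
Total differences: 2

2


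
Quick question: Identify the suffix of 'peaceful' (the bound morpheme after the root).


The word 'peaceful' = 'peace' (root) + '-ful' (suffix). The suffix is '-ful'.

ful


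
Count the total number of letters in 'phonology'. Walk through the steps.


Spell out 'phonology' and number each letter: p(1), h(2), o(3), n(4), o(5), l(6), o(7), g(8), y(9). Total: 9 letters.

9


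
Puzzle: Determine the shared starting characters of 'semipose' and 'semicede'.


Compare from the start: 4 characters match: 'semi'. Mismatch at position 5: 'p' vs 'c'.

semi


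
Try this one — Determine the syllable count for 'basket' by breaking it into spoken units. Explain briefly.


Break 'basket' into syllables: bas-ket -> bas | ket = 2 syllables

2 syllables


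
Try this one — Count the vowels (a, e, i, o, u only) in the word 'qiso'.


Vowels in 'qiso': i, o = 2 vowels.

2


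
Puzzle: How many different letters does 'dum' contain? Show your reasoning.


Unique letters in 'dum': {d, m, u} = 3 distinct letters.

3


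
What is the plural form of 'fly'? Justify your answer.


Apply rule: Change -y to -ies (consonant + y). 'fly' becomes 'flies'.

flies


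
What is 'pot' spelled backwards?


Reverse 'pot' character by character: 'top'.

top


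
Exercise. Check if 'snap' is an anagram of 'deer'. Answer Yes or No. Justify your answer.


Sorted letters of 'snap': 'anps'
Sorted letters of 'deer': 'deer'
They do not match.

No


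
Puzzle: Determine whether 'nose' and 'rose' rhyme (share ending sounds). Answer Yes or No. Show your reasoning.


Rime (stressed vowel + following sounds) of 'nose': -ose = /oʊz/
Rime of 'rose': -ose = /oʊz/
/oʊz/ and /oʊz/ are the same ending sound, so the words rhyme.

Yes


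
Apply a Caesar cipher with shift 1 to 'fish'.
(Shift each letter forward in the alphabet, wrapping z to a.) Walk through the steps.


Shift each letter by 1: f -> g, i -> j, s -> t, h -> i. Result: 'gjti'.

gjti


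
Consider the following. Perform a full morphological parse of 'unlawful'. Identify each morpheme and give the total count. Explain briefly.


Step 1: Identify prefix: 'un' (meaning: not/reverse)
Step 2: Identify root: 'law'
Step 3: Identify suffix(es): 'ful'
Decomposition: un- (prefix: not/reverse) + law (root) + -ful (suffix: full of)
Total morphemes: 3

3 morphemes (un- (prefix: not/reverse) + law (root) + -ful (suffix: full of))


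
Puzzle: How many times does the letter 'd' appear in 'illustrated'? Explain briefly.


Letter 'd' in 'illustrated': found at position(s) 11 = 1 occurrence(s).

1


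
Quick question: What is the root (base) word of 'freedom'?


Remove suffix '-dom' from 'freedom' to get root 'free'.

free


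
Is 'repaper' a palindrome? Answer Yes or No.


Forward: 'repaper'
Reversed: 'repaper'
They are identical.

Yes


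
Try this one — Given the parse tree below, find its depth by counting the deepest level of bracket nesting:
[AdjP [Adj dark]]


Count bracket nesting levels:
'[' at pos 0: depth = 1
'[' at pos 6: depth = 2
Maximum depth reached: 2

2


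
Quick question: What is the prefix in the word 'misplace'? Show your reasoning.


The word 'misplace' = 'mis' (prefix) + 'place' (root). The prefix is 'mis'.

mis


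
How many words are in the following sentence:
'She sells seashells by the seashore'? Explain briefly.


Split into words: She | sells | seashells | by | the | seashore = 6 words.

6


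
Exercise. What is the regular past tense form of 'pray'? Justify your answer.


Apply rule: Add -ed. 'pray' becomes 'prayed'.

prayed


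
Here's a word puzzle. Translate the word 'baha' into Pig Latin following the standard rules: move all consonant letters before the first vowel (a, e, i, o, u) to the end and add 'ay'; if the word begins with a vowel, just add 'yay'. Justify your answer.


'baha': move consonant cluster 'b' to end and add 'ay': 'ahabay'.

ahabay


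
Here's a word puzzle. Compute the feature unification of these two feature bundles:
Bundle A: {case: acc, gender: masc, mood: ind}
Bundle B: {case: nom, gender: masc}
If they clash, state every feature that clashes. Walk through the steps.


Compare features:
case: A=acc vs B=nom -> CLASH
gender: A=masc vs B=masc -> unified: masc
mood: A=ind vs B=_ -> unified: ind
Clash detected on feature 'case' (acc vs nom); unification fails.

CLASH on 'case' (acc vs nom)


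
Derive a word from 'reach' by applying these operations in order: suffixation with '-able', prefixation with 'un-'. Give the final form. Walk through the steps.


Step 1: Add suffix '-able' to 'reach' = 'reachable'
Step 2: Add prefix 'un-' to 'reachable' = 'unreachable'

unreachable


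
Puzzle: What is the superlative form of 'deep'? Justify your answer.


Apply superlative formation (add -est): 'deep' -> 'deepest'.

deepest


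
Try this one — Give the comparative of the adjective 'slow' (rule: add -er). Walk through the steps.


Apply comparative formation (add -er): 'slow' -> 'slower'.

slower


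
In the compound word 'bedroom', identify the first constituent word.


Split 'bedroom' into 'bed' + 'room'. The first part is 'bed'.

bed


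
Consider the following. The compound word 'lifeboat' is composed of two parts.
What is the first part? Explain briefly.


Split 'lifeboat' into 'life' + 'boat'. The first part is 'life'.

life


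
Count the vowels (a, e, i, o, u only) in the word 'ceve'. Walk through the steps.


Vowels in 'ceve': e, e = 2 vowels.

2


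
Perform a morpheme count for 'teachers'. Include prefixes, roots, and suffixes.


Decomposition: teach (root) + -er (suffix) + -s (plural) = 3 morpheme(s)

3 morphemes


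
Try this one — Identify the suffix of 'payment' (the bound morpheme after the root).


The word 'payment' = 'pay' (root) + '-ment' (suffix). The suffix is '-ment'.

ment


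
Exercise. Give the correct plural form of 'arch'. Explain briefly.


Apply rule: Add -es (sibilant/fricative ending). 'arch' becomes 'arches'.

arches


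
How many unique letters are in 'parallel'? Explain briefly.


Unique letters in 'parallel': {a, e, l, p, r} = 5 distinct letters.

5


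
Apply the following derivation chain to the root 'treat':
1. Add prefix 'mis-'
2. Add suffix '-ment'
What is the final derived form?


Step 1: Add prefix 'mis-' to 'treat' = 'mistreat'
Step 2: Add suffix '-ment' to 'mistreat' = 'mistreatment'

mistreatment


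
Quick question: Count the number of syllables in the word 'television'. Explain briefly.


Break 'television' into syllables: tel-e-vi-sion -> tel | e | vi | sion = 4 syllables

4 syllables


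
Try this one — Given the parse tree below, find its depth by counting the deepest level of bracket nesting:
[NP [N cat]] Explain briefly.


Count bracket nesting levels:
'[' at pos 0: depth = 1
'[' at pos 4: depth = 2
Maximum depth reached: 2

2


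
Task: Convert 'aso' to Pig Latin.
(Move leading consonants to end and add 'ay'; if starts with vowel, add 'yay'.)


'aso' starts with a vowel, so add 'yay': 'asoyay'.

asoyay


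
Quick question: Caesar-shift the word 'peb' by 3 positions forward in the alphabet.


Shift each letter by 3: p -> s, e -> h, b -> e. Result: 'she'.

she


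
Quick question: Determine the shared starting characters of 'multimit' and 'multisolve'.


Compare from the start: 5 characters match: 'multi'. Mismatch at position 6: 'm' vs 's'.

multi


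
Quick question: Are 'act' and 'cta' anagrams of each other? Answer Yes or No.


Sorted letters of 'act': 'act'
Sorted letters of 'cta': 'act'
They match.

Yes


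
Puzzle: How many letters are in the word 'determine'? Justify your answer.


Spell out 'determine' and number each letter: d(1), e(2), t(3), e(4), r(5), m(6), i(7), n(8), e(9). Total: 9 letters.

9


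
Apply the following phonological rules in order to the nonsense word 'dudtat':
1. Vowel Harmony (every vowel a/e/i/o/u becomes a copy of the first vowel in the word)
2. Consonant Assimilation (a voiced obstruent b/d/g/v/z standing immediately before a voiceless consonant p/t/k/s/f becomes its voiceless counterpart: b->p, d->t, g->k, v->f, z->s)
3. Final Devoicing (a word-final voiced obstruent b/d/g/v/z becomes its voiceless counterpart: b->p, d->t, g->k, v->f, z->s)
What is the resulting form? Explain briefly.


Starting form: 'dudtat'
Rule 1: Vowel Harmony: all vowels become 'u' (matching first vowel). 'dudtat' -> 'dudtut'
Rule 2: Consonant Assimilation: voiced obstruent before voiceless consonant becomes voiceless ('dt' -> 'tt'). 'dudtut' -> 'duttut'
Rule 3: Final Devoicing: final consonant 't' is not one of the voiced obstruents b/d/g/v/z. No change.
Final form: 'duttut'

duttut


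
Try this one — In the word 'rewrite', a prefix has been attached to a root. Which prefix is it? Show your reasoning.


The word 'rewrite' = 're' (prefix) + 'write' (root). The prefix is 're'.

re


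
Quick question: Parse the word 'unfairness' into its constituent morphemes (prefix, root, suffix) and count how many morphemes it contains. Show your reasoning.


Step 1: Identify prefix: 'un' (meaning: not/reverse)
Step 2: Identify root: 'fair'
Step 3: Identify suffix(es): 'ness'
Decomposition: un- (prefix: not/reverse) + fair (root) + -ness (suffix: state of)
Total morphemes: 3

3 morphemes (un- (prefix: not/reverse) + fair (root) + -ness (suffix: state of))


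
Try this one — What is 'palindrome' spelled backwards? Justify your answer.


Reverse 'palindrome' character by character: 'emordnilap'.

emordnilap


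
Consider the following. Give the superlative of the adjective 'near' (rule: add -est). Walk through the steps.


Apply superlative formation (add -est): 'near' -> 'nearest'.

nearest


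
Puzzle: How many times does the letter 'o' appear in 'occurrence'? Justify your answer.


Letter 'o' in 'occurrence': found at position(s) 1 = 1 occurrence(s).

1


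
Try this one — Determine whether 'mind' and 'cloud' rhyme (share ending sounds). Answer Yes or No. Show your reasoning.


Rime (stressed vowel + following sounds) of 'mind': -ind = /aɪnd/
Rime of 'cloud': -oud = /aʊd/
/aɪnd/ and /aʊd/ are different ending sounds, so the words do not rhyme.

No


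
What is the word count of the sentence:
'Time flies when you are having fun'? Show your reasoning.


Split into words: Time | flies | when | you | are | having | fun = 7 words.

7


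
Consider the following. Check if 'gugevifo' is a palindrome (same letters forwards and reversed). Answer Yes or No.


Forward: 'gugevifo'
Reversed: 'ofivegug'
They differ.

No


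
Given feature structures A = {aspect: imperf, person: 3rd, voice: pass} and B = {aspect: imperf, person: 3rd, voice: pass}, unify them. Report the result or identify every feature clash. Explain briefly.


Compare features:
aspect: A=imperf vs B=imperf -> unified: imperf
person: A=3rd vs B=3rd -> unified: 3rd
voice: A=pass vs B=pass -> unified: pass
No clashes found.

Unified: {aspect: imperf, person: 3rd, voice: pass}


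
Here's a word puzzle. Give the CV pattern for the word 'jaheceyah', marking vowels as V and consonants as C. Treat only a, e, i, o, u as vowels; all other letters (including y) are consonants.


Letter mapping: j = C, a = V, h = C, e = V, c = C, e = V, y = C, a = V, h = C.

CVCVCVCVC


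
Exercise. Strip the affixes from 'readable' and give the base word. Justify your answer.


Remove suffix '-able' from 'readable' to get root 'read'.

read


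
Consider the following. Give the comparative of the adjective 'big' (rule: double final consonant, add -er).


Apply comparative formation (double final consonant, add -er): 'big' -> 'bigger'.

bigger


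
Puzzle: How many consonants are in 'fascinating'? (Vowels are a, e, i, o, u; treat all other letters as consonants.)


Consonants in 'fascinating': f, s, c, n, t, n, g = 7 consonants.

7


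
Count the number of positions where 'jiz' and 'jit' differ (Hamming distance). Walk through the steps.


Alignment:
Position 1: 'j' vs 'j' = match
Position 2: 'i' vs 'i' = match
Position 3: 'z' vs 't' = DIFFER
Total differences: 1

1


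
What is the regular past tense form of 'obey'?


Apply rule: Add -ed. 'obey' becomes 'obeyed'.

obeyed


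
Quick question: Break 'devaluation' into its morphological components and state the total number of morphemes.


Step 1: Identify prefix: 'de' (meaning: reverse/remove)
Step 2: Identify root: 'value'
Step 3: Identify suffix(es): 'ation'
Decomposition: de- (prefix: reverse/remove) + value (root) + -ation (suffix: act of)
Total morphemes: 3

3 morphemes (de- (prefix: reverse/remove) + value (root) + -ation (suffix: act of))


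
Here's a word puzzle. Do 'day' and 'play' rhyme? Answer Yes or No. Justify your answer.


Rime (stressed vowel + following sounds) of 'day': -ay = /eɪ/
Rime of 'play': -ay = /eɪ/
/eɪ/ and /eɪ/ are the same ending sound, so the words rhyme.

Yes


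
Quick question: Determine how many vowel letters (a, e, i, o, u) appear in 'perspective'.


Vowels in 'perspective': e, e, i, e = 4 vowels.

4


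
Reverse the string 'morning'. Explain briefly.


Reverse 'morning' character by character: 'gninrom'.

gninrom


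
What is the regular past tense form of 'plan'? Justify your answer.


Apply rule: Double final consonant and add -ed. 'plan' becomes 'planned'.

planned


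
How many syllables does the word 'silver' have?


Break 'silver' into syllables: sil-ver -> sil | ver = 2 syllables

2 syllables


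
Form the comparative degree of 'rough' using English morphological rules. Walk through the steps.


Apply comparative formation (add -er): 'rough' -> 'rougher'.

rougher


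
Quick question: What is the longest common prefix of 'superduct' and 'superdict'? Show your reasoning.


Compare from the start: 6 characters match: 'superd'. Mismatch at position 7: 'u' vs 'i'.

superd


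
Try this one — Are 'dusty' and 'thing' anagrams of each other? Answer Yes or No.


Sorted letters of 'dusty': 'dstuy'
Sorted letters of 'thing': 'ghint'
They do not match.

No


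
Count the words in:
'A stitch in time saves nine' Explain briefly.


Split into words: A | stitch | in | time | saves | nine = 6 words.

6


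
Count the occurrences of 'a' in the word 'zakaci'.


Letter 'a' in 'zakaci': found at position(s) 2, 4 = 2 occurrence(s).

2


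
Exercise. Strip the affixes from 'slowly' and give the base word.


Remove suffix '-ly' from 'slowly' to get root 'slow'.

slow


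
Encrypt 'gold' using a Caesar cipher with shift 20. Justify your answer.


Shift each letter by 20: g -> a, o -> i, l -> f, d -> x. Result: 'aifx'.

aifx


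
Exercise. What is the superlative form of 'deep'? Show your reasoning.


Apply superlative formation (add -est): 'deep' -> 'deepest'.

deepest


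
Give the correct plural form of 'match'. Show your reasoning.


Apply rule: Add -es (sibilant/fricative ending). 'match' becomes 'matches'.

matches


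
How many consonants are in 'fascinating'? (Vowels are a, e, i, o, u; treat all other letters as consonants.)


Consonants in 'fascinating': f, s, c, n, t, n, g = 7 consonants.

7


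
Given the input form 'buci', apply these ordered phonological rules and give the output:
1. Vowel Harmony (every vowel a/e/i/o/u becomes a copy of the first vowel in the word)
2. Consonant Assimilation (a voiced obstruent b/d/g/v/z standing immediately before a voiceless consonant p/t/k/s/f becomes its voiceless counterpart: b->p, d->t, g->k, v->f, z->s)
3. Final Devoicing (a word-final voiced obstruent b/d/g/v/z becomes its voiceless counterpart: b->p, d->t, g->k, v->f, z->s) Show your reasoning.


Starting form: 'buci'
Rule 1: Vowel Harmony: all vowels become 'u' (matching first vowel). 'buci' -> 'bucu'
Rule 2: Consonant Assimilation: no voiced obstruent (b/d/g/v/z) stands immediately before a voiceless consonant (p/t/k/s/f). No change.
Rule 3: Final Devoicing: the word ends in the vowel 'u', not a consonant. No change.
Final form: 'bucu'

bucu


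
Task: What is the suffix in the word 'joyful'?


The word 'joyful' = 'joy' (root) + '-ful' (suffix). The suffix is '-ful'.

ful


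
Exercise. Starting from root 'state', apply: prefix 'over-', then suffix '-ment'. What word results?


Step 1: Add prefix 'over-' to 'state' = 'overstate'
Step 2: Add suffix '-ment' to 'overstate' = 'overstatement'

overstatement


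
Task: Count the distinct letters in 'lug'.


Unique letters in 'lug': {g, l, u} = 3 distinct letters.

3


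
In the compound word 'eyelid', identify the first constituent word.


Split 'eyelid' into 'eye' + 'lid'. The first part is 'eye'.

eye


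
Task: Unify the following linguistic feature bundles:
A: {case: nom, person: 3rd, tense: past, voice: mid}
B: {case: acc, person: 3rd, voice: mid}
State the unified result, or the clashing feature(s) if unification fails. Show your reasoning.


Compare features:
case: A=nom vs B=acc -> CLASH
person: A=3rd vs B=3rd -> unified: 3rd
tense: A=past vs B=_ -> unified: past
voice: A=mid vs B=mid -> unified: mid
Clash detected on feature 'case' (nom vs acc); unification fails.

CLASH on 'case' (nom vs acc)


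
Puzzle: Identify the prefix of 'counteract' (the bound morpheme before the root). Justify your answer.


The word 'counteract' = 'counter' (prefix) + 'act' (root). The prefix is 'counter'.

counter


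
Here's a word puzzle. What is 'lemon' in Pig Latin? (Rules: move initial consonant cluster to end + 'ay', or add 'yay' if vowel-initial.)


'lemon': move consonant cluster 'l' to end and add 'ay': 'emonlay'.

emonlay


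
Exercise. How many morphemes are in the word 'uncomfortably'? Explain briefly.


Decomposition: un- (prefix) + comfort (root) + -able (suffix) + -ly (suffix) = 4 morpheme(s)

4 morphemes


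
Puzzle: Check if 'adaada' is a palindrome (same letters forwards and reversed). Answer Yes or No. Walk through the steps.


Forward: 'adaada'
Reversed: 'adaada'
They are identical.

Yes


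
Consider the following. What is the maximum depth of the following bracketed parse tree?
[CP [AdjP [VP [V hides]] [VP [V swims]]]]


Count bracket nesting levels:
'[' at pos 0: depth = 1
'[' at pos 4: depth = 2
'[' at pos 10: depth = 3
'[' at pos 14: depth = 4
'[' at pos 25: depth = 3
'[' at pos 29: depth = 4
Maximum depth reached: 4

4


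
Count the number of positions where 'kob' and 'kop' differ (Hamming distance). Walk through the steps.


Alignment:
Position 1: 'k' vs 'k' = match
Position 2: 'o' vs 'o' = match
Position 3: 'b' vs 'p' = DIFFER
Total differences: 1

1


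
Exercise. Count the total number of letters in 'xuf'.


Spell out 'xuf' and number each letter: x(1), u(2), f(3). Total: 3 letters.

3


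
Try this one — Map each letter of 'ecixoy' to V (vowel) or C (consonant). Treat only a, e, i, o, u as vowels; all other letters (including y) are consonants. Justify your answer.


Letter mapping: e = V, c = C, i = V, x = C, o = V, y = C.

VCVCVC


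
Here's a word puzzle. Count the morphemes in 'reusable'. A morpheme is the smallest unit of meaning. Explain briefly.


Decomposition: re- (prefix) + use (root) + -able (suffix) = 3 morpheme(s)

3 morphemes


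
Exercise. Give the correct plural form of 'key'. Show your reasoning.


Apply rule: Add -s. 'key' becomes 'keys'.

keys


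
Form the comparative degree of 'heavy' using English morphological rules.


Apply comparative formation (consonant + y: change y to i, add -er): 'heavy' -> 'heavier'.

heavier


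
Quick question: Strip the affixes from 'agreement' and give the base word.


Remove suffix '-ment' from 'agreement' to get root 'agree'.

agree


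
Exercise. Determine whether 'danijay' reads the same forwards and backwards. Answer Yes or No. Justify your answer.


Forward: 'danijay'
Reversed: 'yajinad'
They differ.

No


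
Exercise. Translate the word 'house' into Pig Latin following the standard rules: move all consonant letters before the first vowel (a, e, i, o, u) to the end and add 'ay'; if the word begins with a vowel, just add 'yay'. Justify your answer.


'house': move consonant cluster 'h' to end and add 'ay': 'ousehay'.

ousehay


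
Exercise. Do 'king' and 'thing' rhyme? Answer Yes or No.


Rime (stressed vowel + following sounds) of 'king': -ing = /ɪŋ/
Rime of 'thing': -ing = /ɪŋ/
/ɪŋ/ and /ɪŋ/ are the same ending sound, so the words rhyme.

Yes


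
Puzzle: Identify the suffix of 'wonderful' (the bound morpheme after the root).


The word 'wonderful' = 'wonder' (root) + '-ful' (suffix). The suffix is '-ful'.

ful


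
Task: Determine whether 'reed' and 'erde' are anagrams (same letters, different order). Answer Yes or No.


Sorted letters of 'reed': 'deer'
Sorted letters of 'erde': 'deer'
They match.

Yes


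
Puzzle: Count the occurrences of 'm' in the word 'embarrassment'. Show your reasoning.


Letter 'm' in 'embarrassment': found at position(s) 2, 10 = 2 occurrence(s).

2


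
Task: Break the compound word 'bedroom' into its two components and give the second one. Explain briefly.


Split 'bedroom' into 'bed' + 'room'. The second part is 'room'.

room


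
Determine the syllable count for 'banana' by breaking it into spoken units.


Break 'banana' into syllables: ba-na-na -> ba | na | na = 3 syllables

3 syllables


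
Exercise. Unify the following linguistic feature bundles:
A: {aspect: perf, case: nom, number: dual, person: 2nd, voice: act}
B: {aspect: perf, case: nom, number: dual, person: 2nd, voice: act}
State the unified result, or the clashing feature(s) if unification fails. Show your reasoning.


Compare features:
aspect: A=perf vs B=perf -> unified: perf
case: A=nom vs B=nom -> unified: nom
number: A=dual vs B=dual -> unified: dual
person: A=2nd vs B=2nd -> unified: 2nd
voice: A=act vs B=act -> unified: act
No clashes found.

Unified: {aspect: perf, case: nom, number: dual, person: 2nd, voice: act}


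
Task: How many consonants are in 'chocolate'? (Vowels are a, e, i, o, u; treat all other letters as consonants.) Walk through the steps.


Consonants in 'chocolate': c, h, c, l, t = 5 consonants.

5


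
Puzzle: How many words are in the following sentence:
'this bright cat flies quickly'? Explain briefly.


Split into words: this | bright | cat | flies | quickly = 5 words.

5


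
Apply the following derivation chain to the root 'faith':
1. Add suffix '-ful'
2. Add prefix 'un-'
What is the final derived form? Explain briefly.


Step 1: Add suffix '-ful' to 'faith' = 'faithful'
Step 2: Add prefix 'un-' to 'faithful' = 'unfaithful'

unfaithful


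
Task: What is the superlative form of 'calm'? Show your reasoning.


Apply superlative formation (add -est): 'calm' -> 'calmest'.

calmest


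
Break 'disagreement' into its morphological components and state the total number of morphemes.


Step 1: Identify prefix: 'dis' (meaning: not/apart)
Step 2: Identify root: 'agree'
Step 3: Identify suffix(es): 'ment'
Decomposition: dis- (prefix: not/apart) + agree (root) + -ment (suffix: action/result)
Total morphemes: 3

3 morphemes (dis- (prefix: not/apart) + agree (root) + -ment (suffix: action/result))


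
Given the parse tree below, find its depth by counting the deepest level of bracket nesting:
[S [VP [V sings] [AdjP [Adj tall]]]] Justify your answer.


Count bracket nesting levels:
'[' at pos 0: depth = 1
'[' at pos 3: depth = 2
'[' at pos 7: depth = 3
'[' at pos 17: depth = 3
'[' at pos 23: depth = 4
Maximum depth reached: 4

4


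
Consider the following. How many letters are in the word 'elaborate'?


Spell out 'elaborate' and number each letter: e(1), l(2), a(3), b(4), o(5), r(6), a(7), t(8), e(9). Total: 9 letters.

9


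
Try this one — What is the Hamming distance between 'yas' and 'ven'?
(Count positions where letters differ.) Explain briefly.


Alignment:
Position 1: 'y' vs 'v' = DIFFER
Position 2: 'a' vs 'e' = DIFFER
Position 3: 's' vs 'n' = DIFFER
Total differences: 3

3


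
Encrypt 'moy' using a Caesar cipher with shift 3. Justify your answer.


Shift each letter by 3: m -> p, o -> r, y -> b. Result: 'prb'.

prb


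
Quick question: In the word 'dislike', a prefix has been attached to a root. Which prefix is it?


The word 'dislike' = 'dis' (prefix) + 'like' (root). The prefix is 'dis'.

dis


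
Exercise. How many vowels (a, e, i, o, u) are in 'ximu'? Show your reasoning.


Vowels in 'ximu': i, u = 2 vowels.

2


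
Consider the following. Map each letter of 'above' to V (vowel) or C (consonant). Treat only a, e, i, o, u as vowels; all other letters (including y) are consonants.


Letter mapping: a = V, b = C, o = V, v = C, e = V.

VCVCV


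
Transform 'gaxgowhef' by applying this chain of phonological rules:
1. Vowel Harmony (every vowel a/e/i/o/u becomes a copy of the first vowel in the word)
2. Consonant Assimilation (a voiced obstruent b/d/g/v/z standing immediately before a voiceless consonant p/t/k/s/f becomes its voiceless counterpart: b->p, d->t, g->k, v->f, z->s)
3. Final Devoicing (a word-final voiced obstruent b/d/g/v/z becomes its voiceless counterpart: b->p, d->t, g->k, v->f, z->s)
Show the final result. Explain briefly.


Starting form: 'gaxgowhef'
Rule 1: Vowel Harmony: all vowels become 'a' (matching first vowel). 'gaxgowhef' -> 'gaxgawhaf'
Rule 2: Consonant Assimilation: no voiced obstruent (b/d/g/v/z) stands immediately before a voiceless consonant (p/t/k/s/f). No change.
Rule 3: Final Devoicing: final consonant 'f' is not one of the voiced obstruents b/d/g/v/z. No change.
Final form: 'gaxgawhaf'

gaxgawhaf


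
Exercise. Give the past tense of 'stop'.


Apply rule: Double final consonant and add -ed. 'stop' becomes 'stopped'.

stopped


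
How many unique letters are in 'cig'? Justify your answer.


Unique letters in 'cig': {c, g, i} = 3 distinct letters.

3


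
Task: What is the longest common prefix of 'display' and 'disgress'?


Compare from the start: 3 characters match: 'dis'. Mismatch at position 4: 'p' vs 'g'.

dis


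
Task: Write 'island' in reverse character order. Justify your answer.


Reverse 'island' character by character: 'dnalsi'.

dnalsi


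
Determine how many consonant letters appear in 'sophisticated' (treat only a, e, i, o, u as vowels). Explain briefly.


Consonants in 'sophisticated': s, p, h, s, t, c, t, d = 8 consonants.

8


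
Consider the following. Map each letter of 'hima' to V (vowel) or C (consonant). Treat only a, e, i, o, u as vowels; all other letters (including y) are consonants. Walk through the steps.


Letter mapping: h = C, i = V, m = C, a = V.

CVCV


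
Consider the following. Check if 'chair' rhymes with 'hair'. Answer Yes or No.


Rime (stressed vowel + following sounds) of 'chair': -air = /ɛər/
Rime of 'hair': -air = /ɛər/
/ɛər/ and /ɛər/ are the same ending sound, so the words rhyme.

Yes


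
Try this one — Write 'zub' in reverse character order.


Reverse 'zub' character by character: 'buz'.

buz


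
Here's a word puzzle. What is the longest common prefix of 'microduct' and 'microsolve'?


Compare from the start: 5 characters match: 'micro'. Mismatch at position 6: 'd' vs 's'.

micro


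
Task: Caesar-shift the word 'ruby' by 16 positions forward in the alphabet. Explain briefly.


Shift each letter by 16: r -> h, u -> k, b -> r, y -> o. Result: 'hkro'.

hkro


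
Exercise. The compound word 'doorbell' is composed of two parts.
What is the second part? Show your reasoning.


Split 'doorbell' into 'door' + 'bell'. The second part is 'bell'.

bell


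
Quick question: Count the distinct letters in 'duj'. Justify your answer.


Unique letters in 'duj': {d, j, u} = 3 distinct letters.

3


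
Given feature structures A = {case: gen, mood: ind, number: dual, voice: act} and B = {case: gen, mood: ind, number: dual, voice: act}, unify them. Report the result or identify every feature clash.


Compare features:
case: A=gen vs B=gen -> unified: gen
mood: A=ind vs B=ind -> unified: ind
number: A=dual vs B=dual -> unified: dual
voice: A=act vs B=act -> unified: act
No clashes found.

Unified: {case: gen, mood: ind, number: dual, voice: act}


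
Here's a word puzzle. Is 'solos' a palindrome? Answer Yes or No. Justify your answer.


Forward: 'solos'
Reversed: 'solos'
They are identical.

Yes


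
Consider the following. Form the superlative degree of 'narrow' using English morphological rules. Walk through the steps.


Apply superlative formation (add -est): 'narrow' -> 'narrowest'.

narrowest


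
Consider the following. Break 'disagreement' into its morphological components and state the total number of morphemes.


Step 1: Identify prefix: 'dis' (meaning: not/apart)
Step 2: Identify root: 'agree'
Step 3: Identify suffix(es): 'ment'
Decomposition: dis- (prefix: not/apart) + agree (root) + -ment (suffix: action/result)
Total morphemes: 3

3 morphemes (dis- (prefix: not/apart) + agree (root) + -ment (suffix: action/result))


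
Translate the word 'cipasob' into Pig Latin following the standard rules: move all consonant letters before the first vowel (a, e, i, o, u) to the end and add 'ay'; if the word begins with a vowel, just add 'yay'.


'cipasob': move consonant cluster 'c' to end and add 'ay': 'ipasobcay'.

ipasobcay


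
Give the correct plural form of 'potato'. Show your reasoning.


Apply rule: Add -es (consonant + o). 'potato' becomes 'potatoes'.

potatoes


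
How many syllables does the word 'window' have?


Break 'window' into syllables: win-dow -> win | dow = 2 syllables

2 syllables


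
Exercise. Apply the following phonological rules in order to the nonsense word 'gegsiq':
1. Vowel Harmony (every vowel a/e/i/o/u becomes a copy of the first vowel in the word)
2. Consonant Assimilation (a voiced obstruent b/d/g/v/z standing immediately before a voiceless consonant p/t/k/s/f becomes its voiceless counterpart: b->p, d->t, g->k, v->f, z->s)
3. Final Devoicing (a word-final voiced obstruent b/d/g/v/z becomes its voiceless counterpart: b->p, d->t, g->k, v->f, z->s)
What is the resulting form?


Starting form: 'gegsiq'
Rule 1: Vowel Harmony: all vowels become 'e' (matching first vowel). 'gegsiq' -> 'gegseq'
Rule 2: Consonant Assimilation: voiced obstruent before voiceless consonant becomes voiceless ('gs' -> 'ks'). 'gegseq' -> 'gekseq'
Rule 3: Final Devoicing: final consonant 'q' is not one of the voiced obstruents b/d/g/v/z. No change.
Final form: 'gekseq'

gekseq


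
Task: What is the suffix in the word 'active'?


The word 'active' = 'act' (root) + '-ive' (suffix). The suffix is '-ive'.

ive


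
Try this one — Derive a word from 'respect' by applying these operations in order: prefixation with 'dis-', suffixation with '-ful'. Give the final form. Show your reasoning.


Step 1: Add prefix 'dis-' to 'respect' = 'disrespect'
Step 2: Add suffix '-ful' to 'disrespect' = 'disrespectful'

disrespectful


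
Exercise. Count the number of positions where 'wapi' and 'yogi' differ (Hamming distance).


Alignment:
Position 1: 'w' vs 'y' = DIFFER
Position 2: 'a' vs 'o' = DIFFER
Position 3: 'p' vs 'g' = DIFFER
Position 4: 'i' vs 'i' = match
Total differences: 3

3


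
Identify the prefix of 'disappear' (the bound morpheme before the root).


The word 'disappear' = 'dis' (prefix) + 'appear' (root). The prefix is 'dis'.

dis


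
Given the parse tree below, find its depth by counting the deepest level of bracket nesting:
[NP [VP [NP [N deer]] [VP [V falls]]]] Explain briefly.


Count bracket nesting levels:
'[' at pos 0: depth = 1
'[' at pos 4: depth = 2
'[' at pos 8: depth = 3
'[' at pos 12: depth = 4
'[' at pos 22: depth = 3
'[' at pos 26: depth = 4
Maximum depth reached: 4

4


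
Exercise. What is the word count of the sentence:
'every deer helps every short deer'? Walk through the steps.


Split into words: every | deer | helps | every | short | deer = 6 words.

6


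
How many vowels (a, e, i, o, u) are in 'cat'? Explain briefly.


Vowels in 'cat': a = 1 vowels.

1


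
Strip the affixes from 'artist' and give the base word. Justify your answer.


Remove suffix '-ist' from 'artist' to get root 'art'.

art


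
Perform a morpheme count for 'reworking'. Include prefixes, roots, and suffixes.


Decomposition: re- (prefix) + work (root) + -ing (suffix) = 3 morpheme(s)

3 morphemes


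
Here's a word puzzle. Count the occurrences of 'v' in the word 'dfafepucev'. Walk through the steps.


Letter 'v' in 'dfafepucev': found at position(s) 10 = 1 occurrence(s).

1


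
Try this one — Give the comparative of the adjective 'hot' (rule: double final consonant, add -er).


Apply comparative formation (double final consonant, add -er): 'hot' -> 'hotter'.

hotter


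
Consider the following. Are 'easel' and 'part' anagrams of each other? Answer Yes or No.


Sorted letters of 'easel': 'aeels'
Sorted letters of 'part': 'aprt'
They do not match.

No


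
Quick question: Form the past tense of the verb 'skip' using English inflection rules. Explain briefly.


Apply rule: Double final consonant and add -ed. 'skip' becomes 'skipped'.

skipped


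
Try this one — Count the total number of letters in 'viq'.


Spell out 'viq' and number each letter: v(1), i(2), q(3). Total: 3 letters.

3


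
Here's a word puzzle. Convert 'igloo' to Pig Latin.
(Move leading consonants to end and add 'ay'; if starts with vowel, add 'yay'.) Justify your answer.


'igloo' starts with a vowel, so add 'yay': 'iglooyay'.

iglooyay


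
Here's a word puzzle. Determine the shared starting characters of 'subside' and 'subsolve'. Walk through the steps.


Compare from the start: 4 characters match: 'subs'. Mismatch at position 5: 'i' vs 'o'.

subs


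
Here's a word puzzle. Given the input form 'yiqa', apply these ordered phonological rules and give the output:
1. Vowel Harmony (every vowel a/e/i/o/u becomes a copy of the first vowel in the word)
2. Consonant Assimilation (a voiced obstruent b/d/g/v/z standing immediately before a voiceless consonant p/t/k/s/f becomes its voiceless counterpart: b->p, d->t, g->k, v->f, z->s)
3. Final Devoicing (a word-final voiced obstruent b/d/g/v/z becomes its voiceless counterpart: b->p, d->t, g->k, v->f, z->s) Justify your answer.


Starting form: 'yiqa'
Rule 1: Vowel Harmony: all vowels become 'i' (matching first vowel). 'yiqa' -> 'yiqi'
Rule 2: Consonant Assimilation: no voiced obstruent (b/d/g/v/z) stands immediately before a voiceless consonant (p/t/k/s/f). No change.
Rule 3: Final Devoicing: the word ends in the vowel 'i', not a consonant. No change.
Final form: 'yiqi'

yiqi


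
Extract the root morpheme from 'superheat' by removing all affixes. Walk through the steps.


Remove prefix 'super' from 'superheat' to get root 'heat'.

heat


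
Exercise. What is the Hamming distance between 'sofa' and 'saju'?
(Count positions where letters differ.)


Alignment:
Position 1: 's' vs 's' = match
Position 2: 'o' vs 'a' = DIFFER
Position 3: 'f' vs 'j' = DIFFER
Position 4: 'a' vs 'u' = DIFFER
Total differences: 3

3


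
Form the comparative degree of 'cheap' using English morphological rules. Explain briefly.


Apply comparative formation (add -er): 'cheap' -> 'cheaper'.

cheaper


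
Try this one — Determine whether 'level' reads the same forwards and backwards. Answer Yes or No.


Forward: 'level'
Reversed: 'level'
They are identical.

Yes


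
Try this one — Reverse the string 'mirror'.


Reverse 'mirror' character by character: 'rorrim'.

rorrim


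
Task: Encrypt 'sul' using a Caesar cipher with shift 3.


Shift each letter by 3: s -> v, u -> x, l -> o. Result: 'vxo'.

vxo


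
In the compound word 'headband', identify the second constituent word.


Split 'headband' into 'head' + 'band'. The second part is 'band'.

band


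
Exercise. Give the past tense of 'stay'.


Apply rule: Add -ed. 'stay' becomes 'stayed'.

stayed


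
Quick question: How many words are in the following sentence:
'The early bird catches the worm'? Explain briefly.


Split into words: The | early | bird | catches | the | worm = 6 words.

6


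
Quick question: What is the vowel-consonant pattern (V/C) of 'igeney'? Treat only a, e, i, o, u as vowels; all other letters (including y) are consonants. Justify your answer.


Letter mapping: i = V, g = C, e = V, n = C, e = V, y = C.

VCVCVC


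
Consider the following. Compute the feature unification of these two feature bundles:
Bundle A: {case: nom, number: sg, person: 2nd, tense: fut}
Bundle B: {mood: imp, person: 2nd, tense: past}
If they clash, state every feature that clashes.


Compare features:
case: A=nom vs B=_ -> unified: nom
mood: A=_ vs B=imp -> unified: imp
number: A=sg vs B=_ -> unified: sg
person: A=2nd vs B=2nd -> unified: 2nd
tense: A=fut vs B=past -> CLASH
Clash detected on feature 'tense' (fut vs past); unification fails.

CLASH on 'tense' (fut vs past)


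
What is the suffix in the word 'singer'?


The word 'singer' = 'sing' (root) + '-er' (suffix). The suffix is '-er'.

er


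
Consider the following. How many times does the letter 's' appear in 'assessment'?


Letter 's' in 'assessment': found at position(s) 2, 3, 5, 6 = 4 occurrence(s).

4


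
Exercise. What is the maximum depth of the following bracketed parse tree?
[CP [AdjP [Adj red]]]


Count bracket nesting levels:
'[' at pos 0: depth = 1
'[' at pos 4: depth = 2
'[' at pos 10: depth = 3
Maximum depth reached: 3

3


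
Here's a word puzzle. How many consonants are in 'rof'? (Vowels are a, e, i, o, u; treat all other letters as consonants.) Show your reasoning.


Consonants in 'rof': r, f = 2 consonants.

2


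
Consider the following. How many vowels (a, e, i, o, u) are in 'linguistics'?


Vowels in 'linguistics': i, u, i, i = 4 vowels.

4


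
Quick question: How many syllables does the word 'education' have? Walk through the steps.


Break 'education' into syllables: ed-u-ca-tion -> ed | u | ca | tion = 4 syllables

4 syllables


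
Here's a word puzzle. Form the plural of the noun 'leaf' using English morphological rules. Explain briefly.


Apply rule: Change -f to -ves. 'leaf' becomes 'leaves'.

leaves


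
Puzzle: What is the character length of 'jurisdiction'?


Spell out 'jurisdiction' and number each letter: j(1), u(2), r(3), i(4), s(5), d(6), i(7), c(8), t(9), i(10), o(11), n(12). Total: 12 letters.

12


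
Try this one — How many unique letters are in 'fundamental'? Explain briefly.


Unique letters in 'fundamental': {a, d, e, f, l, m, n, t, u} = 9 distinct letters.

9


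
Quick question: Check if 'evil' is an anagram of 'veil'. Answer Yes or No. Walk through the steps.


Sorted letters of 'evil': 'eilv'
Sorted letters of 'veil': 'eilv'
They match.

Yes


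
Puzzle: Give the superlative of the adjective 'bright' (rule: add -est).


Apply superlative formation (add -est): 'bright' -> 'brightest'.

brightest


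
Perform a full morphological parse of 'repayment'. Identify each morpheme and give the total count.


Step 1: Identify prefix: 're' (meaning: again)
Step 2: Identify root: 'pay'
Step 3: Identify suffix(es): 'ment'
Decomposition: re- (prefix: again) + pay (root) + -ment (suffix: action/result)
Total morphemes: 3

3 morphemes (re- (prefix: again) + pay (root) + -ment (suffix: action/result))
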